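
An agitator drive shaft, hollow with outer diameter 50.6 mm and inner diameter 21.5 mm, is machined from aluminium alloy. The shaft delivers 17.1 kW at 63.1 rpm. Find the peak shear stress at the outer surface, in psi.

ω = 2π·63.1/60 = 6.608 rad/s, so T = P/ω = 17.1×10³ / 6.608 = 2588 N·m.
J = π(d_o⁴ − d_i⁴)/32 = π(0.0506⁴ − 0.0215⁴)/32 = 6.226×10^-7 m⁴.
τ_max = T·r/J = 2588 × 0.0253 / 6.226×10^-7 = 1.052×10^8 Pa.

15300 psi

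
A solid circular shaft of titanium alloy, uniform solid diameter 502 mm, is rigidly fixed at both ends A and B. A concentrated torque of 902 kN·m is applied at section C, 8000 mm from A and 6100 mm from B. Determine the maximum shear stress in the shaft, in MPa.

With uniform GJ and both ends fixed, compatibility θ_AC = θ_CB gives T_A·a = T_B·b, together with T_A + T_B = T₀.
T_A = T₀·b/(a+b) = 902000·6100/14100 = 390200 N·m; T_B = 511800 N·m.
τ in each portion: τ_AC = 1.57×10^7 Pa, τ_CB = 2.06×10^7 Pa; maximum is in CB.
τ_max = T_CB·r/J = 511800·0.251/6.23×10^-3 = 2.060×10^7 Pa.

20.6 MPa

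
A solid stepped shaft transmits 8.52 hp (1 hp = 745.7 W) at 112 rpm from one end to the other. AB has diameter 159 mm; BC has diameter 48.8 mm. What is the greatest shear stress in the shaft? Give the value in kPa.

23700 kPa

ω = 2π·112/60 = 11.73 rad/s, so T = P/ω = 8.52×745.7 / 11.73 = 541.7 N·m.
Under the same torque, τ_max = 16T/(πd³) is largest where d is smallest — segment BC (d = 48.8 mm).
τ_max = 16·541.7/(π·(0.0488)³) = 2.374×10^7 Pa.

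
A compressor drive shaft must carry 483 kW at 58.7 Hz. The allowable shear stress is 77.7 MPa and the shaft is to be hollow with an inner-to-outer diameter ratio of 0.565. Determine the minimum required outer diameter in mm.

ω = 2π·58.7 = 368.8 rad/s, so T = P/ω = 483×10³ / 368.8 = 1310 N·m.
For a hollow shaft with d_i/d_o = 0.565: τ_max = 16T/(π d_o³ (1−k⁴)), so d_o = [16T/(π τ_allow (1−k⁴))]^(1/3) = [16·1310/(π·7.77×10^7·0.8981)]^(1/3) = 0.04572 m.

45.7 mm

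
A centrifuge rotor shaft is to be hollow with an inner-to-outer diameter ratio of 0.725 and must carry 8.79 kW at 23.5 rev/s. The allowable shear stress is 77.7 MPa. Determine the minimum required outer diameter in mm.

ω = 2π·23.5 = 147.7 rad/s, so T = P/ω = 8.79×10³ / 147.7 = 59.53 N·m.
For a hollow shaft with d_i/d_o = 0.725: τ_max = 16T/(π d_o³ (1−k⁴)), so d_o = [16T/(π τ_allow (1−k⁴))]^(1/3) = [16·59.53/(π·7.77×10^7·0.7237)]^(1/3) = 0.01754 m.

17.5 mm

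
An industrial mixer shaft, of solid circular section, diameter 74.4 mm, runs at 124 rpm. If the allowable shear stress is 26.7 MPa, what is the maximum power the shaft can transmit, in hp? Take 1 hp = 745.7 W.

37.6 hp

J = πd⁴/32 = π(0.0744)⁴/32 = 3.008×10^-6 m⁴.
T_max = τ_allow·J/r = 2.67×10^7 × 3.008×10^-6 / 0.0372 = 2159 N·m.
ω = 2π·124/60 = 12.99 rad/s, so P_max = T_max·ω = 2.804×10^4 W.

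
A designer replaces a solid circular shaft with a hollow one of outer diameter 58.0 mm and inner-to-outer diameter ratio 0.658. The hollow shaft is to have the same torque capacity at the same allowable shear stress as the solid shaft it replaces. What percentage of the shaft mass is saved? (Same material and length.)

Equal τ_max and T ⇒ the solid shaft needs d_s³ = d_o³(1−k⁴), so d_s = 58.0·(1−0.658⁴)^(1/3) = 54.12 mm.
Area ratio A_h/A_s = d_o²(1−k²)/d_s² = (1−k²)/(1−k⁴)^(2/3) = 0.6512.
Mass saving = 1 − 0.6512 = 34.9 %.

34.9 %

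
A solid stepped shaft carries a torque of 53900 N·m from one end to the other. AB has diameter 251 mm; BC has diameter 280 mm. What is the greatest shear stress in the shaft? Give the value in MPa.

Under the same torque, τ_max = 16T/(πd³) is largest where d is smallest — segment AB (d = 251 mm).
τ_max = 16·53900/(π·(0.251)³) = 1.736×10^7 Pa.

17.4 MPa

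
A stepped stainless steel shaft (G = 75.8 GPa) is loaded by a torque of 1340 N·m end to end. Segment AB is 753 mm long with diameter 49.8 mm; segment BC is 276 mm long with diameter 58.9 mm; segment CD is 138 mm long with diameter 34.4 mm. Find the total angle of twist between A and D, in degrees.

2.52°

J_AB = π(0.0498)⁴/32 = 6.04×10^-7 m⁴; J_BC = π(0.0589)⁴/32 = 1.18×10^-6 m⁴; J_CD = π(0.0344)⁴/32 = 1.37×10^-7 m⁴.
θ = (T/G)·Σ L_i/J_i = (1340/75.8×10⁹)·(0.753/6.04×10^-7 + 0.276/1.18×10^-6 + 0.138/1.37×10^-7) = 0.04392 rad.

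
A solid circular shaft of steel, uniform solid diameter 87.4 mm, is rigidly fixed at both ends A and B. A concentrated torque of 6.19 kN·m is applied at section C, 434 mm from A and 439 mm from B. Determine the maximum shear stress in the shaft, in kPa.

23700 kPa

With uniform GJ and both ends fixed, compatibility θ_AC = θ_CB gives T_A·a = T_B·b, together with T_A + T_B = T₀.
T_A = T₀·b/(a+b) = 6190·439/873.0 = 3113 N·m; T_B = 3077 N·m.
τ in each portion: τ_AC = 2.37×10^7 Pa, τ_CB = 2.35×10^7 Pa; maximum is in AC.
τ_max = T_AC·r/J = 3113·0.0437/5.73×10^-6 = 2.375×10^7 Pa.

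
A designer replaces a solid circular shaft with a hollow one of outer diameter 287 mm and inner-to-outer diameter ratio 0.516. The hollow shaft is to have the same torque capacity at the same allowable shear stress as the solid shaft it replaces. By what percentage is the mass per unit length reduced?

Equal τ_max and T ⇒ the solid shaft needs d_s³ = d_o³(1−k⁴), so d_s = 287·(1−0.516⁴)^(1/3) = 280.1 mm.
Area ratio A_h/A_s = d_o²(1−k²)/d_s² = (1−k²)/(1−k⁴)^(2/3) = 0.7706.
Mass saving = 1 − 0.7706 = 22.9 %.

22.9 %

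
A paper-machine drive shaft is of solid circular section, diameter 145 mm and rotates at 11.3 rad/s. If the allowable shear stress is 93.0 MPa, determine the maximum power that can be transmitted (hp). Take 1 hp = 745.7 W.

844 hp

J = πd⁴/32 = π(0.145)⁴/32 = 4.340×10^-5 m⁴.
T_max = τ_allow·J/r = 9.30×10^7 × 4.340×10^-5 / 0.0725 = 55670 N·m.
ω = 11.3 rad/s, so P_max = T_max·ω = 6.291×10^5 W.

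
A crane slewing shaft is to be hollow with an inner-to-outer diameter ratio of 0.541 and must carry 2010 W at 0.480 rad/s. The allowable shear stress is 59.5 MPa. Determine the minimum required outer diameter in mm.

ω = 0.480 rad/s, so T = P/ω = 2010 / 0.4800 = 4188 N·m.
For a hollow shaft with d_i/d_o = 0.541: τ_max = 16T/(π d_o³ (1−k⁴)), so d_o = [16T/(π τ_allow (1−k⁴))]^(1/3) = [16·4188/(π·5.95×10^7·0.9143)]^(1/3) = 0.07319 m.

73.2 mm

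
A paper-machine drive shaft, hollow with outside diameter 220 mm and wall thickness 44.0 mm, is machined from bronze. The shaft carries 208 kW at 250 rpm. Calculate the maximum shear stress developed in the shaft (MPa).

4.37 MPa

ω = 2π·250/60 = 26.18 rad/s, so T = P/ω = 208×10³ / 26.18 = 7945 N·m.
J = π(d_o⁴ − d_i⁴)/32 = π(0.220⁴ − 0.132⁴)/32 = 2.002×10^-4 m⁴.
τ_max = T·r/J = 7945 × 0.110 / 2.002×10^-4 = 4.366×10^6 Pa.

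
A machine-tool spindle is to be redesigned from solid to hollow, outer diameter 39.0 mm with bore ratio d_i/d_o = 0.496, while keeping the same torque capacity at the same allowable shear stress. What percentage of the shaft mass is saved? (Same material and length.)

21.4 %

Equal τ_max and T ⇒ the solid shaft needs d_s³ = d_o³(1−k⁴), so d_s = 39.0·(1−0.496⁴)^(1/3) = 38.20 mm.
Area ratio A_h/A_s = d_o²(1−k²)/d_s² = (1−k²)/(1−k⁴)^(2/3) = 0.7860.
Mass saving = 1 − 0.7860 = 21.4 %.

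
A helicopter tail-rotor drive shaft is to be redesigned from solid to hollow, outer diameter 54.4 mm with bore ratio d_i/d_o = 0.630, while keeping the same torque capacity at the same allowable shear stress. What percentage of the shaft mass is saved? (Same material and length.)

Equal τ_max and T ⇒ the solid shaft needs d_s³ = d_o³(1−k⁴), so d_s = 54.4·(1−0.630⁴)^(1/3) = 51.38 mm.
Area ratio A_h/A_s = d_o²(1−k²)/d_s² = (1−k²)/(1−k⁴)^(2/3) = 0.6761.
Mass saving = 1 − 0.6761 = 32.4 %.

32.4 %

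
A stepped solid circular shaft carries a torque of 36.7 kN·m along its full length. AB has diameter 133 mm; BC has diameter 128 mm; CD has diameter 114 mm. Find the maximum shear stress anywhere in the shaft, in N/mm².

Under the same torque, τ_max = 16T/(πd³) is largest where d is smallest — segment CD (d = 114 mm).
τ_max = 16·36700/(π·(0.114)³) = 1.262×10^8 Pa.

126 N/mm²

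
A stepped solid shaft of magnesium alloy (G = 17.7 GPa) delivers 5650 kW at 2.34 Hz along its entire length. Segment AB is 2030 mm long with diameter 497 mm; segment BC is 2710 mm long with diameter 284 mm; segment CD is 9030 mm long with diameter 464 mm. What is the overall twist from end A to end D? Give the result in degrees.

ω = 2π·2.34 = 14.70 rad/s, so T = P/ω = 5650×10³ / 14.70 = 384300 N·m.
J_AB = π(0.497)⁴/32 = 5.99×10^-3 m⁴; J_BC = π(0.284)⁴/32 = 6.39×10^-4 m⁴; J_CD = π(0.464)⁴/32 = 4.55×10^-3 m⁴.
θ = (T/G)·Σ L_i/J_i = (384300/17.7×10⁹)·(2.03/5.99×10^-3 + 2.71/6.39×10^-4 + 9.03/4.55×10^-3) = 0.1426 rad.

8.17°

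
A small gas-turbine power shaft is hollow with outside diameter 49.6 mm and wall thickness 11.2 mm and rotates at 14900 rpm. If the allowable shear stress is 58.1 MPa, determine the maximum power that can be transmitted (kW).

1980 kW

J = π(d_o⁴ − d_i⁴)/32 = π(0.0496⁴ − 0.0272⁴)/32 = 5.405×10^-7 m⁴.
T_max = τ_allow·J/r = 5.81×10^7 × 5.405×10^-7 / 0.0248 = 1266 N·m.
ω = 2π·14900/60 = 1560 rad/s, so P_max = T_max·ω = 1.976×10^6 W.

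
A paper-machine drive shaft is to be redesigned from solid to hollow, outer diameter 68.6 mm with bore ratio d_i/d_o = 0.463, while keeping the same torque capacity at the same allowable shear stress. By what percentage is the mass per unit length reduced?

18.9 %

Equal τ_max and T ⇒ the solid shaft needs d_s³ = d_o³(1−k⁴), so d_s = 68.6·(1−0.463⁴)^(1/3) = 67.53 mm.
Area ratio A_h/A_s = d_o²(1−k²)/d_s² = (1−k²)/(1−k⁴)^(2/3) = 0.8107.
Mass saving = 1 − 0.8107 = 18.9 %.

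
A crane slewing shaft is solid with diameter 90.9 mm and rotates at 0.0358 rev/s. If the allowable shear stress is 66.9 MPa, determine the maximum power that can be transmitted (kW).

J = πd⁴/32 = π(0.0909)⁴/32 = 6.703×10^-6 m⁴.
T_max = τ_allow·J/r = 6.69×10^7 × 6.703×10^-6 / 0.0455 = 9866 N·m.
ω = 2π·0.0358 = 0.2249 rad/s, so P_max = T_max·ω = 2219 W.

2.22 kW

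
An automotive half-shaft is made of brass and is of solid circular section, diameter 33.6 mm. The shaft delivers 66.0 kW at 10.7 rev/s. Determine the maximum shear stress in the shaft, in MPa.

132 MPa

ω = 2π·10.7 = 67.23 rad/s, so T = P/ω = 66.0×10³ / 67.23 = 981.7 N·m.
J = πd⁴/32 = π(0.0336)⁴/32 = 1.251×10^-7 m⁴.
τ_max = T·r/J = 981.7 × 0.0168 / 1.251×10^-7 = 1.318×10^8 Pa.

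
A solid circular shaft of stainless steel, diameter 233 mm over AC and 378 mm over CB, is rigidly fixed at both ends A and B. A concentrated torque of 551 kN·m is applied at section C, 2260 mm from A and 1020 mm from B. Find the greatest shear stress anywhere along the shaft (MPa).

48.8 MPa

Compatibility: T_A·a/J_AC = T_B·b/J_CB with T_A + T_B = T₀.
J_AC = 2.89×10^-4 m⁴, J_CB = 2.00×10^-3 m⁴, so T_A = T₀·(J_AC/a)/((J_AC/a)+(J_CB/b)) = 33700 N·m, T_B = 517300 N·m.
τ in each portion: τ_AC = 1.36×10^7 Pa, τ_CB = 4.88×10^7 Pa; maximum is in CB.
τ_max = T_CB·r/J = 517300·0.189/2.00×10^-3 = 4.878×10^7 Pa.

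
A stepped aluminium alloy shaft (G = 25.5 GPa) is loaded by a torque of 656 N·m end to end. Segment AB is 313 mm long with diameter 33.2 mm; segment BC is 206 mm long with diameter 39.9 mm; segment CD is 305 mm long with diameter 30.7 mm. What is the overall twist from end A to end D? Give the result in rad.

0.179 rad

J_AB = π(0.0332)⁴/32 = 1.19×10^-7 m⁴; J_BC = π(0.0399)⁴/32 = 2.49×10^-7 m⁴; J_CD = π(0.0307)⁴/32 = 8.72×10^-8 m⁴.
θ = (T/G)·Σ L_i/J_i = (656.0/25.5×10⁹)·(0.313/1.19×10^-7 + 0.206/2.49×10^-7 + 0.305/8.72×10^-8) = 0.1788 rad.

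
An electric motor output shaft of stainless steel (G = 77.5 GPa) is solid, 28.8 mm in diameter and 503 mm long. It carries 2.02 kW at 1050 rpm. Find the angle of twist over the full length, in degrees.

0.101°

ω = 2π·1050/60 = 110.0 rad/s, so T = P/ω = 2.02×10³ / 110.0 = 18.37 N·m.
J = πd⁴/32 = π(0.0288)⁴/32 = 6.754×10^-8 m⁴.
θ = T·L/(G·J) = 18.37 × 0.503 / (77.5×10⁹ × 6.754×10^-8) = 1.765×10^-3 rad.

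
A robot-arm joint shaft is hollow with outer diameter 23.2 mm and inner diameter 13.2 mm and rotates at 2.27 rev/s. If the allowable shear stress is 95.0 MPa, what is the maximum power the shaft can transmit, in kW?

J = π(d_o⁴ − d_i⁴)/32 = π(0.0232⁴ − 0.0132⁴)/32 = 2.546×10^-8 m⁴.
T_max = τ_allow·J/r = 9.50×10^7 × 2.546×10^-8 / 0.0116 = 208.5 N·m.
ω = 2π·2.27 = 14.26 rad/s, so P_max = T_max·ω = 2974 W.

2.97 kW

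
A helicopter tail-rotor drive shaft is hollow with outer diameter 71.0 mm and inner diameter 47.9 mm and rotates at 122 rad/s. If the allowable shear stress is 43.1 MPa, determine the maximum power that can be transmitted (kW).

293 kW

J = π(d_o⁴ − d_i⁴)/32 = π(0.0710⁴ − 0.0479⁴)/32 = 1.978×10^-6 m⁴.
T_max = τ_allow·J/r = 4.31×10^7 × 1.978×10^-6 / 0.0355 = 2401 N·m.
ω = 122 rad/s, so P_max = T_max·ω = 2.930×10^5 W.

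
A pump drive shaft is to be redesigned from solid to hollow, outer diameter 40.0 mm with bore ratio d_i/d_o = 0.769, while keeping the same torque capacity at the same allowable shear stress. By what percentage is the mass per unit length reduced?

45.6 %

Equal τ_max and T ⇒ the solid shaft needs d_s³ = d_o³(1−k⁴), so d_s = 40.0·(1−0.769⁴)^(1/3) = 34.65 mm.
Area ratio A_h/A_s = d_o²(1−k²)/d_s² = (1−k²)/(1−k⁴)^(2/3) = 0.5444.
Mass saving = 1 − 0.5444 = 45.6 %.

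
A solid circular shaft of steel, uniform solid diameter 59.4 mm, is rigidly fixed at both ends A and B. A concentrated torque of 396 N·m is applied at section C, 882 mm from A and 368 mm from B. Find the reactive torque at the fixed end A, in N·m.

With uniform GJ and both ends fixed, compatibility θ_AC = θ_CB gives T_A·a = T_B·b, together with T_A + T_B = T₀.
T_A = T₀·b/(a+b) = 396.0·368/1250 = 116.6 N·m; T_B = 279.4 N·m.

117 N·m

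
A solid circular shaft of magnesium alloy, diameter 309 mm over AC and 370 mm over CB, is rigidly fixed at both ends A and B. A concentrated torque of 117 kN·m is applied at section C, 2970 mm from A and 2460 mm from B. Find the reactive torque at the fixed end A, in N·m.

Compatibility: T_A·a/J_AC = T_B·b/J_CB with T_A + T_B = T₀.
J_AC = 8.95×10^-4 m⁴, J_CB = 1.84×10^-3 m⁴, so T_A = T₀·(J_AC/a)/((J_AC/a)+(J_CB/b)) = 33600 N·m, T_B = 83400 N·m.

33600 N·m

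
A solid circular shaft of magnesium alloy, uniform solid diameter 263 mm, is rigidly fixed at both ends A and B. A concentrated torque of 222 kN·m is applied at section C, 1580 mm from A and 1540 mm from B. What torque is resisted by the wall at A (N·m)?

With uniform GJ and both ends fixed, compatibility θ_AC = θ_CB gives T_A·a = T_B·b, together with T_A + T_B = T₀.
T_A = T₀·b/(a+b) = 222000·1540/3120 = 109600 N·m; T_B = 112400 N·m.

110000 N·m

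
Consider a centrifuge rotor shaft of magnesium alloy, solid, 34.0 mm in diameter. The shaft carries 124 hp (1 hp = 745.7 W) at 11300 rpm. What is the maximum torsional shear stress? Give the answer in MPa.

10.1 MPa

ω = 2π·11300/60 = 1183 rad/s, so T = P/ω = 124×745.7 / 1183 = 78.14 N·m.
J = πd⁴/32 = π(0.0340)⁴/32 = 1.312×10^-7 m⁴.
τ_max = T·r/J = 78.14 × 0.0170 / 1.312×10^-7 = 1.013×10^7 Pa.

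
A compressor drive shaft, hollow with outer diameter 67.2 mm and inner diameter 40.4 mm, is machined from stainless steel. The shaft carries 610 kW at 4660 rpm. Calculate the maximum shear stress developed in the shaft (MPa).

ω = 2π·4660/60 = 488.0 rad/s, so T = P/ω = 610×10³ / 488.0 = 1250 N·m.
J = π(d_o⁴ − d_i⁴)/32 = π(0.0672⁴ − 0.0404⁴)/32 = 1.741×10^-6 m⁴.
τ_max = T·r/J = 1250 × 0.0336 / 1.741×10^-6 = 2.413×10^7 Pa.

24.1 MPa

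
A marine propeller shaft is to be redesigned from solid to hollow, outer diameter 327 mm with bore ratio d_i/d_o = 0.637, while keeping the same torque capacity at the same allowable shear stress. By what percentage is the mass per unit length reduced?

Equal τ_max and T ⇒ the solid shaft needs d_s³ = d_o³(1−k⁴), so d_s = 327·(1−0.637⁴)^(1/3) = 308.0 mm.
Area ratio A_h/A_s = d_o²(1−k²)/d_s² = (1−k²)/(1−k⁴)^(2/3) = 0.6700.
Mass saving = 1 − 0.6700 = 33.0 %.

33.0 %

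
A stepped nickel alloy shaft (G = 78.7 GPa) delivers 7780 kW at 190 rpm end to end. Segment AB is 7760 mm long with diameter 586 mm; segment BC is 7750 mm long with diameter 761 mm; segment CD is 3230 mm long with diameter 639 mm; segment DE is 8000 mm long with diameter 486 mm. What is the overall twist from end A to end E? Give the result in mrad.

ω = 2π·190/60 = 19.90 rad/s, so T = P/ω = 7780×10³ / 19.90 = 391000 N·m.
J_AB = π(0.586)⁴/32 = 0.0116 m⁴; J_BC = π(0.761)⁴/32 = 0.0329 m⁴; J_CD = π(0.639)⁴/32 = 0.0164 m⁴; J_DE = π(0.486)⁴/32 = 5.48×10^-3 m⁴.
θ = (T/G)·Σ L_i/J_i = (391000/78.7×10⁹)·(7.76/0.0116 + 7.75/0.0329 + 3.23/0.0164 + 8.00/5.48×10^-3) = 0.01274 rad.

12.7 mrad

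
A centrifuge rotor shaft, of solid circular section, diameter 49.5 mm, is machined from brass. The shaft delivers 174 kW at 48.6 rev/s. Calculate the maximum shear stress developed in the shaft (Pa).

2.39e7 Pa

ω = 2π·48.6 = 305.4 rad/s, so T = P/ω = 174×10³ / 305.4 = 569.8 N·m.
J = πd⁴/32 = π(0.0495)⁴/32 = 5.894×10^-7 m⁴.
τ_max = T·r/J = 569.8 × 0.0248 / 5.894×10^-7 = 2.393×10^7 Pa.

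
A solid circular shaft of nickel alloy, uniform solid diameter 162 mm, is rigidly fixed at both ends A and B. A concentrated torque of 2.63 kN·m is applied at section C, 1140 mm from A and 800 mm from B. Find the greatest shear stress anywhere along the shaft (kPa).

With uniform GJ and both ends fixed, compatibility θ_AC = θ_CB gives T_A·a = T_B·b, together with T_A + T_B = T₀.
T_A = T₀·b/(a+b) = 2630·800/1940 = 1085 N·m; T_B = 1545 N·m.
τ in each portion: τ_AC = 1.30×10^6 Pa, τ_CB = 1.85×10^6 Pa; maximum is in CB.
τ_max = T_CB·r/J = 1545·0.0810/6.76×10^-5 = 1.851×10^6 Pa.

1850 kPa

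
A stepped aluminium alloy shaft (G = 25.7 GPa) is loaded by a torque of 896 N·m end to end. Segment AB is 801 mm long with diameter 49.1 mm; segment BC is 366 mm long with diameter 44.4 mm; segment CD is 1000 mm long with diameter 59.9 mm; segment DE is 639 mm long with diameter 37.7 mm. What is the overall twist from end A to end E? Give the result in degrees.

12.7°

J_AB = π(0.0491)⁴/32 = 5.71×10^-7 m⁴; J_BC = π(0.0444)⁴/32 = 3.82×10^-7 m⁴; J_CD = π(0.0599)⁴/32 = 1.26×10^-6 m⁴; J_DE = π(0.0377)⁴/32 = 1.98×10^-7 m⁴.
θ = (T/G)·Σ L_i/J_i = (896.0/25.7×10⁹)·(0.801/5.71×10^-7 + 0.366/3.82×10^-7 + 1.00/1.26×10^-6 + 0.639/1.98×10^-7) = 0.2223 rad.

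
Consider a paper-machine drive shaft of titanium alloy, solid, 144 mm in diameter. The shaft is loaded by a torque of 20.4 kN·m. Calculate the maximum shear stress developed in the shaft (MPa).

J = πd⁴/32 = π(0.144)⁴/32 = 4.221×10^-5 m⁴.
τ_max = T·r/J = 20400 × 0.0720 / 4.221×10^-5 = 3.479×10^7 Pa.

34.8 MPa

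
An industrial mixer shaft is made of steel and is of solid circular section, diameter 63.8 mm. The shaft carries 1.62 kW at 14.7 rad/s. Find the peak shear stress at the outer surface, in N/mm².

2.16 N/mm²

ω = 14.7 rad/s, so T = P/ω = 1.62×10³ / 14.70 = 110.2 N·m.
J = πd⁴/32 = π(0.0638)⁴/32 = 1.627×10^-6 m⁴.
τ_max = T·r/J = 110.2 × 0.0319 / 1.627×10^-6 = 2.161×10^6 Pa.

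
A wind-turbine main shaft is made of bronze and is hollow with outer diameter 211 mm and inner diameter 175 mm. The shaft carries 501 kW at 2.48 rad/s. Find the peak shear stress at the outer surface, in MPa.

ω = 2.48 rad/s, so T = P/ω = 501×10³ / 2.480 = 202000 N·m.
J = π(d_o⁴ − d_i⁴)/32 = π(0.211⁴ − 0.175⁴)/32 = 1.025×10^-4 m⁴.
τ_max = T·r/J = 202000 × 0.105 / 1.025×10^-4 = 2.079×10^8 Pa.

208 MPa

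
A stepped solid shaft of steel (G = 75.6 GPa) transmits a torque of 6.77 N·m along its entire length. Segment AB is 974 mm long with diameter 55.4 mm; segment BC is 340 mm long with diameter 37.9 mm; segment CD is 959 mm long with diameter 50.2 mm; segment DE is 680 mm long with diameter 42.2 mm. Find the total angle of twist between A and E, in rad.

5.78e-4 rad

J_AB = π(0.0554)⁴/32 = 9.25×10^-7 m⁴; J_BC = π(0.0379)⁴/32 = 2.03×10^-7 m⁴; J_CD = π(0.0502)⁴/32 = 6.23×10^-7 m⁴; J_DE = π(0.0422)⁴/32 = 3.11×10^-7 m⁴.
θ = (T/G)·Σ L_i/J_i = (6.770/75.6×10⁹)·(0.974/9.25×10^-7 + 0.340/2.03×10^-7 + 0.959/6.23×10^-7 + 0.680/3.11×10^-7) = 5.780×10^-4 rad.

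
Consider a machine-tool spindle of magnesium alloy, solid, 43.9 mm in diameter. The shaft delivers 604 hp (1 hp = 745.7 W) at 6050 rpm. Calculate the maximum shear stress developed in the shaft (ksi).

6.21 ksi

ω = 2π·6050/60 = 633.6 rad/s, so T = P/ω = 604×745.7 / 633.6 = 710.9 N·m.
J = πd⁴/32 = π(0.0439)⁴/32 = 3.646×10^-7 m⁴.
τ_max = T·r/J = 710.9 × 0.0220 / 3.646×10^-7 = 4.280×10^7 Pa.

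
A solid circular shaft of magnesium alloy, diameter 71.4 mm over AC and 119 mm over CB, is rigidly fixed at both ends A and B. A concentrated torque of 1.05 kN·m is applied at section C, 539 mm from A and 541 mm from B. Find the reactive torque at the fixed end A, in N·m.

121 N·m

Compatibility: T_A·a/J_AC = T_B·b/J_CB with T_A + T_B = T₀.
J_AC = 2.55×10^-6 m⁴, J_CB = 1.97×10^-5 m⁴, so T_A = T₀·(J_AC/a)/((J_AC/a)+(J_CB/b)) = 120.9 N·m, T_B = 929.1 N·m.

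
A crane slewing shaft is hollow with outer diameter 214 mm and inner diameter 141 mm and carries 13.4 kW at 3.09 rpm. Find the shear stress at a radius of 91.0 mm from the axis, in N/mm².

22.6 N/mm²

ω = 2π·3.09/60 = 0.3236 rad/s, so T = P/ω = 13.4×10³ / 0.3236 = 41410 N·m.
J = π(d_o⁴ − d_i⁴)/32 = π(0.214⁴ − 0.141⁴)/32 = 1.671×10^-4 m⁴.
Shear stress varies linearly with radius: τ = T·r/J = 41410 × 0.0910 / 1.671×10^-4 = 2.255×10^7 Pa.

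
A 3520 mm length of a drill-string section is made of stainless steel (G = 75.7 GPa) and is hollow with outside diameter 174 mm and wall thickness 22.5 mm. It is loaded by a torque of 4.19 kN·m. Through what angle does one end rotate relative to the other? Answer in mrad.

J = π(d_o⁴ − d_i⁴)/32 = π(0.174⁴ − 0.129⁴)/32 = 6.280×10^-5 m⁴.
θ = T·L/(G·J) = 4190 × 3.52 / (75.7×10⁹ × 6.280×10^-5) = 3.102×10^-3 rad.

3.10 mrad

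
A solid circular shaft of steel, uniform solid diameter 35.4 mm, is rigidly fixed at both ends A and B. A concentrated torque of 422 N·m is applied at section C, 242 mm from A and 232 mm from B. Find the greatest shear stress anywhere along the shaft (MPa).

With uniform GJ and both ends fixed, compatibility θ_AC = θ_CB gives T_A·a = T_B·b, together with T_A + T_B = T₀.
T_A = T₀·b/(a+b) = 422.0·232/474.0 = 206.5 N·m; T_B = 215.5 N·m.
τ in each portion: τ_AC = 2.37×10^7 Pa, τ_CB = 2.47×10^7 Pa; maximum is in CB.
τ_max = T_CB·r/J = 215.5·0.0177/1.54×10^-7 = 2.473×10^7 Pa.

24.7 MPa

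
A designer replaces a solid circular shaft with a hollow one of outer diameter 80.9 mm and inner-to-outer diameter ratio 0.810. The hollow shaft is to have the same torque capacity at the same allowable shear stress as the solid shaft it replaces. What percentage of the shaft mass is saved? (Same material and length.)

49.9 %

Equal τ_max and T ⇒ the solid shaft needs d_s³ = d_o³(1−k⁴), so d_s = 80.9·(1−0.810⁴)^(1/3) = 67.06 mm.
Area ratio A_h/A_s = d_o²(1−k²)/d_s² = (1−k²)/(1−k⁴)^(2/3) = 0.5005.
Mass saving = 1 − 0.5005 = 49.9 %.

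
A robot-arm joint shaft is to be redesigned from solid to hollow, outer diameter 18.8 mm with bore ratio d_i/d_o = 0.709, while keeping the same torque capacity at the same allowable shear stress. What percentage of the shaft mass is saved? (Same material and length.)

Equal τ_max and T ⇒ the solid shaft needs d_s³ = d_o³(1−k⁴), so d_s = 18.8·(1−0.709⁴)^(1/3) = 17.06 mm.
Area ratio A_h/A_s = d_o²(1−k²)/d_s² = (1−k²)/(1−k⁴)^(2/3) = 0.6039.
Mass saving = 1 − 0.6039 = 39.6 %.

39.6 %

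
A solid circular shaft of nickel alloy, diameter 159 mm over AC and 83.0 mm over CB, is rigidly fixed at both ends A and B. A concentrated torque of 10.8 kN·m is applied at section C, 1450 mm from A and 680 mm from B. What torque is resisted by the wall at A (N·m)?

Compatibility: T_A·a/J_AC = T_B·b/J_CB with T_A + T_B = T₀.
J_AC = 6.27×10^-5 m⁴, J_CB = 4.66×10^-6 m⁴, so T_A = T₀·(J_AC/a)/((J_AC/a)+(J_CB/b)) = 9324 N·m, T_B = 1476 N·m.

9320 N·m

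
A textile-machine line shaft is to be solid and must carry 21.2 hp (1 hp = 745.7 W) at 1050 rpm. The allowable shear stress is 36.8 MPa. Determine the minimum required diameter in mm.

27.1 mm

ω = 2π·1050/60 = 110.0 rad/s, so T = P/ω = 21.2×745.7 / 110.0 = 143.8 N·m.
For a solid shaft τ_max = 16T/(πd³), so d = (16T/(π τ_allow))^(1/3) = (16·143.8/(π·3.68×10^7))^(1/3) = 0.02710 m.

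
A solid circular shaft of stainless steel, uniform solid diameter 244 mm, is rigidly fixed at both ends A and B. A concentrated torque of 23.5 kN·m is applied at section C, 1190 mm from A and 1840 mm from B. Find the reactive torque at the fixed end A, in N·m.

14300 N·m

With uniform GJ and both ends fixed, compatibility θ_AC = θ_CB gives T_A·a = T_B·b, together with T_A + T_B = T₀.
T_A = T₀·b/(a+b) = 23500·1840/3030 = 14270 N·m; T_B = 9229 N·m.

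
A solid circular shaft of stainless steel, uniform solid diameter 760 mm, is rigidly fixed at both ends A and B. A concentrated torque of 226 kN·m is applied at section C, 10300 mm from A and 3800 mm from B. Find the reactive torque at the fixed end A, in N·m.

60900 N·m

With uniform GJ and both ends fixed, compatibility θ_AC = θ_CB gives T_A·a = T_B·b, together with T_A + T_B = T₀.
T_A = T₀·b/(a+b) = 226000·3800/14100 = 60910 N·m; T_B = 165100 N·m.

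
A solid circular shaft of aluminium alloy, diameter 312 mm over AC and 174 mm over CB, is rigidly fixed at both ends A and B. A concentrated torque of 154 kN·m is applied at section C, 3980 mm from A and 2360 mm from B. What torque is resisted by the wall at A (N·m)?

Compatibility: T_A·a/J_AC = T_B·b/J_CB with T_A + T_B = T₀.
J_AC = 9.30×10^-4 m⁴, J_CB = 9.00×10^-5 m⁴, so T_A = T₀·(J_AC/a)/((J_AC/a)+(J_CB/b)) = 132400 N·m, T_B = 21600 N·m.

132000 N·m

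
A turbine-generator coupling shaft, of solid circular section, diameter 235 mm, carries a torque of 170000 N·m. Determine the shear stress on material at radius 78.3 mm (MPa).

J = πd⁴/32 = π(0.235)⁴/32 = 2.994×10^-4 m⁴.
Shear stress varies linearly with radius: τ = T·r/J = 170000 × 0.0783 / 2.994×10^-4 = 4.446×10^7 Pa.

44.5 MPa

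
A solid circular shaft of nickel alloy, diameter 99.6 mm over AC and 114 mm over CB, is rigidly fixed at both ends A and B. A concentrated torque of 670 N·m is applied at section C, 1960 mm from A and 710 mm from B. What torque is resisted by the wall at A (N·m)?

Compatibility: T_A·a/J_AC = T_B·b/J_CB with T_A + T_B = T₀.
J_AC = 9.66×10^-6 m⁴, J_CB = 1.66×10^-5 m⁴, so T_A = T₀·(J_AC/a)/((J_AC/a)+(J_CB/b)) = 116.8 N·m, T_B = 553.2 N·m.

117 N·m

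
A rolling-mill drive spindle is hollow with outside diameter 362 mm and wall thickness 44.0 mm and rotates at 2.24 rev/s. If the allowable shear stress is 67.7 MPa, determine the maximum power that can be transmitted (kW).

J = π(d_o⁴ − d_i⁴)/32 = π(0.362⁴ − 0.274⁴)/32 = 1.133×10^-3 m⁴.
T_max = τ_allow·J/r = 6.77×10^7 × 1.133×10^-3 / 0.181 = 423600 N·m.
ω = 2π·2.24 = 14.07 rad/s, so P_max = T_max·ω = 5.962×10^6 W.

5960 kW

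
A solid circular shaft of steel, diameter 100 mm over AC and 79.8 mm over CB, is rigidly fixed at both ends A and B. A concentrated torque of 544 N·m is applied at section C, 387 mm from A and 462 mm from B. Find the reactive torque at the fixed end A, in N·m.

Compatibility: T_A·a/J_AC = T_B·b/J_CB with T_A + T_B = T₀.
J_AC = 9.82×10^-6 m⁴, J_CB = 3.98×10^-6 m⁴, so T_A = T₀·(J_AC/a)/((J_AC/a)+(J_CB/b)) = 406.1 N·m, T_B = 137.9 N·m.

406 N·m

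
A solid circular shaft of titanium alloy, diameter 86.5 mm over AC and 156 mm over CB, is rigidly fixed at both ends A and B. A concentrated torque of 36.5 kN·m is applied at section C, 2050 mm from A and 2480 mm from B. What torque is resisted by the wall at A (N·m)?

3750 N·m

Compatibility: T_A·a/J_AC = T_B·b/J_CB with T_A + T_B = T₀.
J_AC = 5.50×10^-6 m⁴, J_CB = 5.81×10^-5 m⁴, so T_A = T₀·(J_AC/a)/((J_AC/a)+(J_CB/b)) = 3746 N·m, T_B = 32750 N·m.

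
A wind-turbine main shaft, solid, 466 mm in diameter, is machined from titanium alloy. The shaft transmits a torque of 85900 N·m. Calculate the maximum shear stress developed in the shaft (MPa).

4.32 MPa

J = πd⁴/32 = π(0.466)⁴/32 = 4.630×10^-3 m⁴.
τ_max = T·r/J = 85900 × 0.233 / 4.630×10^-3 = 4.323×10^6 Pa.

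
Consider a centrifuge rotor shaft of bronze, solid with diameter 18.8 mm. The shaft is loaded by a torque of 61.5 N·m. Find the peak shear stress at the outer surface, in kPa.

47100 kPa

J = πd⁴/32 = π(0.0188)⁴/32 = 1.226×10^-8 m⁴.
τ_max = T·r/J = 61.50 × 0.00940 / 1.226×10^-8 = 4.714×10^7 Pa.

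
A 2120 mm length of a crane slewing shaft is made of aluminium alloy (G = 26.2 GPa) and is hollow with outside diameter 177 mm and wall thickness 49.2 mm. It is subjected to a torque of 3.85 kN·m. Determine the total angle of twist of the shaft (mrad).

3.36 mrad

J = π(d_o⁴ − d_i⁴)/32 = π(0.177⁴ − 0.0786⁴)/32 = 9.261×10^-5 m⁴.
θ = T·L/(G·J) = 3850 × 2.12 / (26.2×10⁹ × 9.261×10^-5) = 3.364×10^-3 rad.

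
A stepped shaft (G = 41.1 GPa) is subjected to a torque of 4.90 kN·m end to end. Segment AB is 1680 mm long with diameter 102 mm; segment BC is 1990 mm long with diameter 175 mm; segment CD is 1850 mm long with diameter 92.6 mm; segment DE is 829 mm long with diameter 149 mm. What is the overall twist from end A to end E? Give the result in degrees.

J_AB = π(0.102)⁴/32 = 1.06×10^-5 m⁴; J_BC = π(0.175)⁴/32 = 9.21×10^-5 m⁴; J_CD = π(0.0926)⁴/32 = 7.22×10^-6 m⁴; J_DE = π(0.149)⁴/32 = 4.84×10^-5 m⁴.
θ = (T/G)·Σ L_i/J_i = (4900/41.1×10⁹)·(1.68/1.06×10^-5 + 1.99/9.21×10^-5 + 1.85/7.22×10^-6 + 0.829/4.84×10^-5) = 0.05402 rad.

3.10°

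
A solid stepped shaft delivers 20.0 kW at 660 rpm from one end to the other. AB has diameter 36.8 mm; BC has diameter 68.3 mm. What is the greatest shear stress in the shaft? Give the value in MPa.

ω = 2π·660/60 = 69.12 rad/s, so T = P/ω = 20.0×10³ / 69.12 = 289.4 N·m.
Under the same torque, τ_max = 16T/(πd³) is largest where d is smallest — segment AB (d = 36.8 mm).
τ_max = 16·289.4/(π·(0.0368)³) = 2.957×10^7 Pa.

29.6 MPa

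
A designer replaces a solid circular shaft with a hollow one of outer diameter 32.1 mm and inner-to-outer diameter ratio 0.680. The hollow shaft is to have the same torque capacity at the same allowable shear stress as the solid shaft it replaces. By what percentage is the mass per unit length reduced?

Equal τ_max and T ⇒ the solid shaft needs d_s³ = d_o³(1−k⁴), so d_s = 32.1·(1−0.680⁴)^(1/3) = 29.63 mm.
Area ratio A_h/A_s = d_o²(1−k²)/d_s² = (1−k²)/(1−k⁴)^(2/3) = 0.6311.
Mass saving = 1 − 0.6311 = 36.9 %.

36.9 %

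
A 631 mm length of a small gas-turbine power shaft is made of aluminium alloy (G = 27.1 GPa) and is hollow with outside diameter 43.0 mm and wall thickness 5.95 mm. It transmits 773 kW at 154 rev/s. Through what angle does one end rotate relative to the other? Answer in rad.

0.0763 rad

ω = 2π·154 = 967.6 rad/s, so T = P/ω = 773×10³ / 967.6 = 798.9 N·m.
J = π(d_o⁴ − d_i⁴)/32 = π(0.0430⁴ − 0.0311⁴)/32 = 2.438×10^-7 m⁴.
θ = T·L/(G·J) = 798.9 × 0.631 / (27.1×10⁹ × 2.438×10^-7) = 0.07630 rad.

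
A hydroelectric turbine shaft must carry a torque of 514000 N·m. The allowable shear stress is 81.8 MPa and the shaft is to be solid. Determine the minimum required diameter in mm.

For a solid shaft τ_max = 16T/(πd³), so d = (16T/(π τ_allow))^(1/3) = (16·514000/(π·8.18×10^7))^(1/3) = 0.3175 m.

317 mm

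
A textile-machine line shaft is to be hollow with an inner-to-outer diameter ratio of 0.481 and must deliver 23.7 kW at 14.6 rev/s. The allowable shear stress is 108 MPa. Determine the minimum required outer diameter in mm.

23.4 mm

ω = 2π·14.6 = 91.73 rad/s, so T = P/ω = 23.7×10³ / 91.73 = 258.4 N·m.
For a hollow shaft with d_i/d_o = 0.481: τ_max = 16T/(π d_o³ (1−k⁴)), so d_o = [16T/(π τ_allow (1−k⁴))]^(1/3) = [16·258.4/(π·1.08×10^8·0.9465)]^(1/3) = 0.02344 m.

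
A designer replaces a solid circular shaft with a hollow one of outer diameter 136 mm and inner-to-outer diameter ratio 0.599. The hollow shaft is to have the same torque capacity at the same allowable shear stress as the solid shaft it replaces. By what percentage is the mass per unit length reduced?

29.7 %

Equal τ_max and T ⇒ the solid shaft needs d_s³ = d_o³(1−k⁴), so d_s = 136·(1−0.599⁴)^(1/3) = 129.9 mm.
Area ratio A_h/A_s = d_o²(1−k²)/d_s² = (1−k²)/(1−k⁴)^(2/3) = 0.7029.
Mass saving = 1 − 0.7029 = 29.7 %.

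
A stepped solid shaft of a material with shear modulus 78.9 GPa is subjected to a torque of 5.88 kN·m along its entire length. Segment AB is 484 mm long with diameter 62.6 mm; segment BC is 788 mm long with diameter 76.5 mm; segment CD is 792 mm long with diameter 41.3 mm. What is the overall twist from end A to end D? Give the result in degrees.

14.2°

J_AB = π(0.0626)⁴/32 = 1.51×10^-6 m⁴; J_BC = π(0.0765)⁴/32 = 3.36×10^-6 m⁴; J_CD = π(0.0413)⁴/32 = 2.86×10^-7 m⁴.
θ = (T/G)·Σ L_i/J_i = (5880/78.9×10⁹)·(0.484/1.51×10^-6 + 0.788/3.36×10^-6 + 0.792/2.86×10^-7) = 0.2480 rad.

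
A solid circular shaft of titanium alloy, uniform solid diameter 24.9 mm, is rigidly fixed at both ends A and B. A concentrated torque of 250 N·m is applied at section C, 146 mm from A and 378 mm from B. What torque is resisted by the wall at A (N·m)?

180 N·m

With uniform GJ and both ends fixed, compatibility θ_AC = θ_CB gives T_A·a = T_B·b, together with T_A + T_B = T₀.
T_A = T₀·b/(a+b) = 250.0·378/524.0 = 180.3 N·m; T_B = 69.66 N·m.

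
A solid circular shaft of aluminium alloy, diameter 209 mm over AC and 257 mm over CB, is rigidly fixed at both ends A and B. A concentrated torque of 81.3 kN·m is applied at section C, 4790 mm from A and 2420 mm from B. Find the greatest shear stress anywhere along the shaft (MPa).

Compatibility: T_A·a/J_AC = T_B·b/J_CB with T_A + T_B = T₀.
J_AC = 1.87×10^-4 m⁴, J_CB = 4.28×10^-4 m⁴, so T_A = T₀·(J_AC/a)/((J_AC/a)+(J_CB/b)) = 14710 N·m, T_B = 66590 N·m.
τ in each portion: τ_AC = 8.21×10^6 Pa, τ_CB = 2.00×10^7 Pa; maximum is in CB.
τ_max = T_CB·r/J = 66590·0.129/4.28×10^-4 = 1.998×10^7 Pa.

20.0 MPa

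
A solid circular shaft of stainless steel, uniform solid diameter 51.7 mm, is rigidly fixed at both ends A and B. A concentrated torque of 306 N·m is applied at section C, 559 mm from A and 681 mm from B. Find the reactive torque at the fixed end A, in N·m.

168 N·m

With uniform GJ and both ends fixed, compatibility θ_AC = θ_CB gives T_A·a = T_B·b, together with T_A + T_B = T₀.
T_A = T₀·b/(a+b) = 306.0·681/1240 = 168.1 N·m; T_B = 137.9 N·m.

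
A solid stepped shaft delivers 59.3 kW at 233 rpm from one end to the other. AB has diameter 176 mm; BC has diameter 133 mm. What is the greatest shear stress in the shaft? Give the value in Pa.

5.26e6 Pa

ω = 2π·233/60 = 24.40 rad/s, so T = P/ω = 59.3×10³ / 24.40 = 2430 N·m.
Under the same torque, τ_max = 16T/(πd³) is largest where d is smallest — segment BC (d = 133 mm).
τ_max = 16·2430/(π·(0.133)³) = 5.261×10^6 Pa.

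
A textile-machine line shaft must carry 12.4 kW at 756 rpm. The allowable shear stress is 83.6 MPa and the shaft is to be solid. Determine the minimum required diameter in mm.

21.2 mm

ω = 2π·756/60 = 79.17 rad/s, so T = P/ω = 12.4×10³ / 79.17 = 156.6 N·m.
For a solid shaft τ_max = 16T/(πd³), so d = (16T/(π τ_allow))^(1/3) = (16·156.6/(π·8.36×10^7))^(1/3) = 0.02121 m.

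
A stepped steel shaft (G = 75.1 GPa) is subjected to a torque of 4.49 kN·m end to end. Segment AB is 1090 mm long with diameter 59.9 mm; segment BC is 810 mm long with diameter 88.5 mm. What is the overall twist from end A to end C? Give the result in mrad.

59.6 mrad

J_AB = π(0.0599)⁴/32 = 1.26×10^-6 m⁴; J_BC = π(0.0885)⁴/32 = 6.02×10^-6 m⁴.
θ = (T/G)·Σ L_i/J_i = (4490/75.1×10⁹)·(1.09/1.26×10^-6 + 0.810/6.02×10^-6) = 0.05960 rad.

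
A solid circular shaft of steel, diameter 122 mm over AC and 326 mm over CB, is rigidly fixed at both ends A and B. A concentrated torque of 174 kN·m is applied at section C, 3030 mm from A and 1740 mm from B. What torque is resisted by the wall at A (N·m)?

Compatibility: T_A·a/J_AC = T_B·b/J_CB with T_A + T_B = T₀.
J_AC = 2.17×10^-5 m⁴, J_CB = 1.11×10^-3 m⁴, so T_A = T₀·(J_AC/a)/((J_AC/a)+(J_CB/b)) = 1938 N·m, T_B = 172100 N·m.

1940 N·m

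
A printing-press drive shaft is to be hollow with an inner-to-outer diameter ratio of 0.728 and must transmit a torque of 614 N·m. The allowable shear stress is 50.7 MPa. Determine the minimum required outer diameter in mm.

For a hollow shaft with d_i/d_o = 0.728: τ_max = 16T/(π d_o³ (1−k⁴)), so d_o = [16T/(π τ_allow (1−k⁴))]^(1/3) = [16·614.0/(π·5.07×10^7·0.7191)]^(1/3) = 0.04410 m.

44.1 mm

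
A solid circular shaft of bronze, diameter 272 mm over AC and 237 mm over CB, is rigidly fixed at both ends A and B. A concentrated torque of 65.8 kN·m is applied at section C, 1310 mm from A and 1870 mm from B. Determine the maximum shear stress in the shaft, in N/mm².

Compatibility: T_A·a/J_AC = T_B·b/J_CB with T_A + T_B = T₀.
J_AC = 5.37×10^-4 m⁴, J_CB = 3.10×10^-4 m⁴, so T_A = T₀·(J_AC/a)/((J_AC/a)+(J_CB/b)) = 46870 N·m, T_B = 18930 N·m.
τ in each portion: τ_AC = 1.19×10^7 Pa, τ_CB = 7.24×10^6 Pa; maximum is in AC.
τ_max = T_AC·r/J = 46870·0.136/5.37×10^-4 = 1.186×10^7 Pa.

11.9 N/mm²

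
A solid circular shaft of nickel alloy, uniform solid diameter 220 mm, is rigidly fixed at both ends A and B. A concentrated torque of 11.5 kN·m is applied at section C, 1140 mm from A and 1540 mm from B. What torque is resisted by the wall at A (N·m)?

With uniform GJ and both ends fixed, compatibility θ_AC = θ_CB gives T_A·a = T_B·b, together with T_A + T_B = T₀.
T_A = T₀·b/(a+b) = 11500·1540/2680 = 6608 N·m; T_B = 4892 N·m.

6610 N·m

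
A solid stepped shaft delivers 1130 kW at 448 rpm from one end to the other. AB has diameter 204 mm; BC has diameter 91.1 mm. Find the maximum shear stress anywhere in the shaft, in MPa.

162 MPa

ω = 2π·448/60 = 46.91 rad/s, so T = P/ω = 1130×10³ / 46.91 = 24090 N·m.
Under the same torque, τ_max = 16T/(πd³) is largest where d is smallest — segment BC (d = 91.1 mm).
τ_max = 16·24090/(π·(0.0911)³) = 1.623×10^8 Pa.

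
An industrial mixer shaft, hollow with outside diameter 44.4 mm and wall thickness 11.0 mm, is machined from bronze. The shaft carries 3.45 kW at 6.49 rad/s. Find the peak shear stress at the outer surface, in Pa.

3.31e7 Pa

ω = 6.49 rad/s, so T = P/ω = 3.45×10³ / 6.490 = 531.6 N·m.
J = π(d_o⁴ − d_i⁴)/32 = π(0.0444⁴ − 0.0224⁴)/32 = 3.568×10^-7 m⁴.
τ_max = T·r/J = 531.6 × 0.0222 / 3.568×10^-7 = 3.307×10^7 Pa.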